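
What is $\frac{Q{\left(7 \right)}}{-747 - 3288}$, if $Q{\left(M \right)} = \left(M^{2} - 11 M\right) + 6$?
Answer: $\frac{22}{4035} \approx 0.0054523$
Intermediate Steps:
$Q{\left(M \right)} = 6 + M^{2} - 11 M$
$\frac{Q{\left(7 \right)}}{-747 - 3288} = \frac{6 + 7^{2} - 77}{-747 - 3288} = \frac{6 + 49 - 77}{-4035} = \left(-22\right) \left(- \frac{1}{4035}\right) = \frac{22}{4035}$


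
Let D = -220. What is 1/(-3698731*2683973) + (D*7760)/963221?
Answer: -16947876552843556821/9562178187151825123 ≈ -1.7724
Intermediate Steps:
1/(-3698731*2683973) + (D*7760)/963221 = 1/(-3698731*2683973) - 220*7760/963221 = -1/3698731*1/2683973 - 1707200*1/963221 = -1/9927294138263 - 1707200/963221 = -16947876552843556821/9562178187151825123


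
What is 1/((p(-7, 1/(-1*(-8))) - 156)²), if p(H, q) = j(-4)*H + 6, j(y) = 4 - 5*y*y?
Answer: 1/145924 ≈ 6.8529e-6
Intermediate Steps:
j(y) = 4 - 5*y²
p(H, q) = 6 - 76*H (p(H, q) = (4 - 5*(-4)²)*H + 6 = (4 - 5*16)*H + 6 = (4 - 80)*H + 6 = -76*H + 6 = 6 - 76*H)
1/((p(-7, 1/(-1*(-8))) - 156)²) = 1/(((6 - 76*(-7)) - 156)²) = 1/(((6 + 532) - 156)²) = 1/((538 - 156)²) = 1/(382²) = 1/145924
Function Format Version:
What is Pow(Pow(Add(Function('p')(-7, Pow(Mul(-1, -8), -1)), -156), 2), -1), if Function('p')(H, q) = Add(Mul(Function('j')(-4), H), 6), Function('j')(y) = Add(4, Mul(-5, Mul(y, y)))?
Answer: Rational(1, 145924) ≈ 6.8529e-6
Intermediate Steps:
Function('j')(y) = Add(4, Mul(-5, Pow(y, 2)))
Function('p')(H, q) = Add(6, Mul(-76, H)) (Function('p')(H, q) = Add(Mul(Add(4, Mul(-5, Pow(-4, 2))), H), 6) = Add(Mul(Add(4, Mul(-5, 16)), H), 6) = Add(Mul(Add(4, -80), H), 6) = Add(Mul(-76, H), 6) = Add(6, Mul(-76, H)))
Pow(Pow(Add(Function('p')(-7, Pow(Mul(-1, -8), -1)), -156), 2), -1) = Pow(Pow(Add(Add(6, Mul(-76, -7)), -156), 2), -1) = Pow(Pow(Add(Add(6, 532), -156), 2), -1) = Pow(Pow(Add(538, -156), 2), -1) = Pow(Pow(382, 2), -1) = Pow(145924, -1) = Rational(1, 145924)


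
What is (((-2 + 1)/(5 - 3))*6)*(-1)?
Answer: 3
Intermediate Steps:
(((-2 + 1)/(5 - 3))*6)*(-1) = (-1/2*6)*(-1) = (-1*½*6)*(-1) = -½*6*(-1) = -3*(-1) = 3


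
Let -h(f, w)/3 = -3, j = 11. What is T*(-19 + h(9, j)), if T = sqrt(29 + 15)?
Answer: -20*sqrt(11) ≈ -66.333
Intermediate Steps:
h(f, w) = 9 (h(f, w) = -3*(-3) = 9)
T = 2*sqrt(11) (T = sqrt(44) = 2*sqrt(11) ≈ 6.6332)
T*(-19 + h(9, j)) = (2*sqrt(11))*(-19 + 9) = (2*sqrt(11))*(-10) = -20*sqrt(11)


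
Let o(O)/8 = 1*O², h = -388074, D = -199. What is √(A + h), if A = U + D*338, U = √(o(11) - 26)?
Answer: √(-455336 + √942) ≈ 674.76*I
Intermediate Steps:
o(O) = 8*O² (o(O) = 8*(1*O²) = 8*O²)
U = √942 (U = √(8*11² - 26) = √(8*121 - 26) = √(968 - 26) = √942 ≈ 30.692)
A = -67262 + √942 (A = √942 - 199*338 = √942 - 67262 = -67262 + √942 ≈ -67231.)
√(A + h) = √((-67262 + √942) - 388074) = √(-455336 + √942)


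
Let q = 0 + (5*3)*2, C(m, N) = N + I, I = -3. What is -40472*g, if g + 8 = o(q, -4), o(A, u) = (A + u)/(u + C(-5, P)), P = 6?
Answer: 1376048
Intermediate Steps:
C(m, N) = -3 + N (C(m, N) = N - 3 = -3 + N)
q = 30 (q = 0 + 15*2 = 0 + 30 = 30)
o(A, u) = (A + u)/(3 + u) (o(A, u) = (A + u)/(u + (-3 + 6)) = (A + u)/(u + 3) = (A + u)/(3 + u))
g = -34 (g = -8 + (30 - 4)/(3 - 4) = -8 + 26/(-1) = -8 - 1*26 = -8 - 26 = -34)
-40472*g = -40472*(-34) = 1376048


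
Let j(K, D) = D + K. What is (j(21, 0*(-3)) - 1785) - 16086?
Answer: -17850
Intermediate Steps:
(j(21, 0*(-3)) - 1785) - 16086 = ((0*(-3) + 21) - 1785) - 16086 = ((0 + 21) - 1785) - 16086 = (21 - 1785) - 16086 = -1764 - 16086 = -17850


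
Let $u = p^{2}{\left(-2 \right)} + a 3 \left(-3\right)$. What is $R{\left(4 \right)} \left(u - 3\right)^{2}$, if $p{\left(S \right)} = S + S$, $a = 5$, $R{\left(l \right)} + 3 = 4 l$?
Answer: $13312$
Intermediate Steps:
$R{\left(l \right)} = -3 + 4 l$
$p{\left(S \right)} = 2 S$
$u = -29$ ($u = \left(2 \left(-2\right)\right)^{2} + 5 \cdot 3 \left(-3\right) = \left(-4\right)^{2} + 15 \left(-3\right) = 16 - 45 = -29$)
$R{\left(4 \right)} \left(u - 3\right)^{2} = \left(-3 + 4 \cdot 4\right) \left(-29 - 3\right)^{2} = \left(-3 + 16\right) \left(-32\right)^{2} = 13 \cdot 1024 = 13312$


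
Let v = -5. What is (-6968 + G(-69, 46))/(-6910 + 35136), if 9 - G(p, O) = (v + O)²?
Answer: -4320/14113 ≈ -0.30610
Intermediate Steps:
G(p, O) = 9 - (-5 + O)²
(-6968 + G(-69, 46))/(-6910 + 35136) = (-6968 + (9 - (-5 + 46)²))/(-6910 + 35136) = (-6968 + (9 - 1*41²))/28226 = (-6968 + (9 - 1*1681))*(1/28226) = (-6968 + (9 - 1681))*(1/28226) = (-6968 - 1672)*(1/28226) = -8640*1/28226 = -4320/14113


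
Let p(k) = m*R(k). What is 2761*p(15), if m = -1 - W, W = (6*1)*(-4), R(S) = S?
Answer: 952545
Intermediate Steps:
W = -24 (W = 6*(-4) = -24)
m = 23 (m = -1 - 1*(-24) = -1 + 24 = 23)
p(k) = 23*k
2761*p(15) = 2761*(23*15) = 2761*345 = 952545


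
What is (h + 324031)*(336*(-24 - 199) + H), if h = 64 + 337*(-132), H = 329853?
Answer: 71279834175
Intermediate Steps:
h = -44420 (h = 64 - 44484 = -44420)
(h + 324031)*(336*(-24 - 199) + H) = (-44420 + 324031)*(336*(-24 - 199) + 329853) = 279611*(336*(-223) + 329853) = 279611*(-74928 + 329853) = 279611*254925 = 71279834175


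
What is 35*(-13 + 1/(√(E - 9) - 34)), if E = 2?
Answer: -530355/1163 - 35*I*√7/1163 ≈ -456.02 - 0.079623*I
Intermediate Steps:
35*(-13 + 1/(√(E - 9) - 34)) = 35*(-13 + 1/(√(2 - 9) - 34)) = 35*(-13 + 1/(√(-7) - 34)) = 35*(-13 + 1/(I*√7 - 34)) = 35*(-13 + 1/(-34 + I*√7)) = -455 + 35/(-34 + I*√7)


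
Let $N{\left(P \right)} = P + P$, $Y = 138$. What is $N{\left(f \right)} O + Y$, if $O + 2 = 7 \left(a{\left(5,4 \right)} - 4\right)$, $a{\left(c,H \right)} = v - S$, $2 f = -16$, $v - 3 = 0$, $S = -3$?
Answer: $-54$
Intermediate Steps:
$v = 3$ ($v = 3 + 0 = 3$)
$f = -8$ ($f = \frac{1}{2} \left(-16\right) = -8$)
$a{\left(c,H \right)} = 6$ ($a{\left(c,H \right)} = 3 - -3 = 3 + 3 = 6$)
$N{\left(P \right)} = 2 P$
$O = 12$ ($O = -2 + 7 \left(6 - 4\right) = -2 + 7 \cdot 2 = -2 + 14 = 12$)
$N{\left(f \right)} O + Y = 2 \left(-8\right) 12 + 138 = \left(-16\right) 12 + 138 = -192 + 138 = -54$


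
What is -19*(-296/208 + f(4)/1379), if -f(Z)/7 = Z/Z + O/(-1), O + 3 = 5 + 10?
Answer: 133057/5122 ≈ 25.978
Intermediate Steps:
O = 12 (O = -3 + (5 + 10) = -3 + 15 = 12)
f(Z) = 77 (f(Z) = -7*(Z/Z + 12/(-1)) = -7*(1 + 12*(-1)) = -7*(1 - 12) = -7*(-11) = 77)
-19*(-296/208 + f(4)/1379) = -19*(-296/208 + 77/1379) = -19*(-296*1/208 + 77*(1/1379)) = -19*(-37/26 + 11/197) = -19*(-7003/5122) = 133057/5122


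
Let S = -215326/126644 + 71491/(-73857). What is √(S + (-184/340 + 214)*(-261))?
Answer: I*√179684146902291188984895810/56789385870 ≈ 236.04*I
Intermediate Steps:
S = -1782659899/668110422 (S = -215326*1/126644 + 71491*(-1/73857) = -107663/63322 - 10213/10551 = -1782659899/668110422 ≈ -2.6682)
√(S + (-184/340 + 214)*(-261)) = √(-1782659899/668110422 + (-184/340 + 214)*(-261)) = √(-1782659899/668110422 + (-184*1/340 + 214)*(-261)) = √(-1782659899/668110422 + (-46/85 + 214)*(-261)) = √(-1782659899/668110422 + (18144/85)*(-261)) = √(-1782659899/668110422 - 4735584/85) = √(-3164044550747863/56789385870) = I*√179684146902291188984895810/56789385870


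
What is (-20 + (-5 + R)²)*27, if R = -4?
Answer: 1647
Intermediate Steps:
(-20 + (-5 + R)²)*27 = (-20 + (-5 - 4)²)*27 = (-20 + (-9)²)*27 = (-20 + 81)*27 = 61*27 = 1647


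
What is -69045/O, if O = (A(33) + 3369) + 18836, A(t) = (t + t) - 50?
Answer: -23015/7407 ≈ -3.1072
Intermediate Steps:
A(t) = -50 + 2*t (A(t) = 2*t - 50 = -50 + 2*t)
O = 22221 (O = ((-50 + 2*33) + 3369) + 18836 = ((-50 + 66) + 3369) + 18836 = (16 + 3369) + 18836 = 3385 + 18836 = 22221)
-69045/O = -69045/22221 = -69045*1/22221 = -23015/7407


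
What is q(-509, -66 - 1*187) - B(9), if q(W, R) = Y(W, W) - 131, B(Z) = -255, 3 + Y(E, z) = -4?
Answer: 117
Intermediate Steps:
Y(E, z) = -7 (Y(E, z) = -3 - 4 = -7)
q(W, R) = -138 (q(W, R) = -7 - 131 = -138)
q(-509, -66 - 1*187) - B(9) = -138 - 1*(-255) = -138 + 255 = 117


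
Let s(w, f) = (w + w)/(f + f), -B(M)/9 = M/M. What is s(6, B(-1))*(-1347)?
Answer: 898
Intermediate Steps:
B(M) = -9 (B(M) = -9*M/M = -9*1 = -9)
s(w, f) = w/f (s(w, f) = (2*w)/((2*f)) = (2*w)*(1/(2*f)) = w/f)
s(6, B(-1))*(-1347) = (6/(-9))*(-1347) = (6*(-1/9))*(-1347) = -2/3*(-1347) = 898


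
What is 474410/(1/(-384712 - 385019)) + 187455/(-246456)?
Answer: -29999288413006405/82152 ≈ -3.6517e+11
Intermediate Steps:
474410/(1/(-384712 - 385019)) + 187455/(-246456) = 474410/(1/(-769731)) + 187455*(-1/246456) = 474410/(-1/769731) - 62485/82152 = 474410*(-769731) - 62485/82152 = -365168083710 - 62485/82152 = -29999288413006405/82152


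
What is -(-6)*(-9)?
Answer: -54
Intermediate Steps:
-(-6)*(-9) = -1*54 = -54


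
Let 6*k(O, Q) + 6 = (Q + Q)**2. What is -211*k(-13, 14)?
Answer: -82079/3 ≈ -27360.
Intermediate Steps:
k(O, Q) = -1 + 2*Q**2/3 (k(O, Q) = -1 + (Q + Q)**2/6 = -1 + (2*Q)**2/6 = -1 + (4*Q**2)/6 = -1 + 2*Q**2/3)
-211*k(-13, 14) = -211*(-1 + (2/3)*14**2) = -211*(-1 + (2/3)*196) = -211*(-1 + 392/3) = -211*389/3 = -82079/3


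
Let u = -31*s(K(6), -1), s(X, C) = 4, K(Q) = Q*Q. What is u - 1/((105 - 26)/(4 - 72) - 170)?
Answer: -1443168/11639 ≈ -123.99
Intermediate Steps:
K(Q) = Q²
u = -124 (u = -31*4 = -124)
u - 1/((105 - 26)/(4 - 72) - 170) = -124 - 1/((105 - 26)/(4 - 72) - 170) = -124 - 1/(79/(-68) - 170) = -124 - 1/(79*(-1/68) - 170) = -124 - 1/(-79/68 - 170) = -124 - 1/(-11639/68) = -124 - 1*(-68/11639) = -124 + 68/11639 = -1443168/11639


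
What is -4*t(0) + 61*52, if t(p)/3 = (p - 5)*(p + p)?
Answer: 3172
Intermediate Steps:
t(p) = 6*p*(-5 + p) (t(p) = 3*((p - 5)*(p + p)) = 3*((-5 + p)*(2*p)) = 3*(2*p*(-5 + p)) = 6*p*(-5 + p))
-4*t(0) + 61*52 = -24*0*(-5 + 0) + 61*52 = -24*0*(-5) + 3172 = -4*0 + 3172 = 0 + 3172 = 3172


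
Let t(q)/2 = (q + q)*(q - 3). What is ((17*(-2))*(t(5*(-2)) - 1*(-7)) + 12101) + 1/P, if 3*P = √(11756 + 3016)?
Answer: -5817 + √3693/2462 ≈ -5817.0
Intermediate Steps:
t(q) = 4*q*(-3 + q) (t(q) = 2*((q + q)*(q - 3)) = 2*((2*q)*(-3 + q)) = 2*(2*q*(-3 + q)) = 4*q*(-3 + q))
P = 2*√3693/3 (P = √(11756 + 3016)/3 = √14772/3 = (2*√3693)/3 = 2*√3693/3 ≈ 40.513)
((17*(-2))*(t(5*(-2)) - 1*(-7)) + 12101) + 1/P = ((17*(-2))*(4*(5*(-2))*(-3 + 5*(-2)) - 1*(-7)) + 12101) + 1/(2*√3693/3) = (-34*(4*(-10)*(-3 - 10) + 7) + 12101) + √3693/2462 = (-34*(4*(-10)*(-13) + 7) + 12101) + √3693/2462 = (-34*(520 + 7) + 12101) + √3693/2462 = (-34*527 + 12101) + √3693/2462 = (-17918 + 12101) + √3693/2462 = -5817 + √3693/2462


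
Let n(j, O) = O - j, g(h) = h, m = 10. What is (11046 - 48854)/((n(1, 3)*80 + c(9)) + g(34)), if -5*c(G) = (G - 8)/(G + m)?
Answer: -3591760/18429 ≈ -194.90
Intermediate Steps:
c(G) = -(-8 + G)/(5*(10 + G)) (c(G) = -(G - 8)/(5*(G + 10)) = -(-8 + G)/(5*(10 + G)))
(11046 - 48854)/((n(1, 3)*80 + c(9)) + g(34)) = (11046 - 48854)/(((3 - 1*1)*80 + (8 - 1*9)/(5*(10 + 9))) + 34) = -37808/(((3 - 1)*80 + (⅕)*(8 - 9)/19) + 34) = -37808/((2*80 + (⅕)*(1/19)*(-1)) + 34) = -37808/((160 - 1/95) + 34) = -37808/(15199/95 + 34) = -37808/18429/95 = -37808*95/18429 = -3591760/18429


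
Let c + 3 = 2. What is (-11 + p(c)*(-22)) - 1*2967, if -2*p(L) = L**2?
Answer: -2967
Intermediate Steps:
c = -1 (c = -3 + 2 = -1)
p(L) = -L**2/2
(-11 + p(c)*(-22)) - 1*2967 = (-11 - 1/2*(-1)**2*(-22)) - 1*2967 = (-11 - 1/2*1*(-22)) - 2967 = (-11 - 1/2*(-22)) - 2967 = (-11 + 11) - 2967 = 0 - 2967 = -2967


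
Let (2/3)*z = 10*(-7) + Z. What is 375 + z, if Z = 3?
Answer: 549/2 ≈ 274.50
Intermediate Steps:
z = -201/2 (z = 3*(10*(-7) + 3)/2 = 3*(-70 + 3)/2 = (3/2)*(-67) = -201/2 ≈ -100.50)
375 + z = 375 - 201/2 = 549/2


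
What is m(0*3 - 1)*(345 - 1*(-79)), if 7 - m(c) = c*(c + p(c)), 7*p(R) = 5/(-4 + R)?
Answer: 17384/7 ≈ 2483.4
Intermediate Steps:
p(R) = 5/(7*(-4 + R)) (p(R) = (5/(-4 + R))/7 = 5/(7*(-4 + R)))
m(c) = 7 - c*(c + 5/(7*(-4 + c)))
m(0*3 - 1)*(345 - 1*(-79)) = ((-5*(0*3 - 1)/7 + (-4 + (0*3 - 1))*(7 - (0*3 - 1)**2))/(-4 + (0*3 - 1)))*(345 - 1*(-79)) = ((-5*(0 - 1)/7 + (-4 + (0 - 1))*(7 - (0 - 1)**2))/(-4 + (0 - 1)))*(345 + 79) = ((-5/7*(-1) + (-4 - 1)*(7 - 1*(-1)**2))/(-4 - 1))*424 = ((5/7 - 5*(7 - 1*1))/(-5))*424 = -(5/7 - 5*(7 - 1))/5*424 = -(5/7 - 5*6)/5*424 = -(5/7 - 30)/5*424 = -1/5*(-205/7)*424 = (41/7)*424 = 17384/7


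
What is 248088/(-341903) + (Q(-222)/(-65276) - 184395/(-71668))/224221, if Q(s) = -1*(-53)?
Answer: -856013102882138479/1179734912196647971 ≈ -0.72560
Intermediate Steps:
Q(s) = 53
248088/(-341903) + (Q(-222)/(-65276) - 184395/(-71668))/224221 = 248088/(-341903) + (53/(-65276) - 184395/(-71668))/224221 = 248088*(-1/341903) + (53*(-1/65276) - 184395*(-1/71668))*(1/224221) = -248088/341903 + (-53/65276 + 9705/3772)*(1/224221) = -248088/341903 + (39581479/15388817)*(1/224221) = -248088/341903 + 39581479/3450495936557 = -856013102882138479/1179734912196647971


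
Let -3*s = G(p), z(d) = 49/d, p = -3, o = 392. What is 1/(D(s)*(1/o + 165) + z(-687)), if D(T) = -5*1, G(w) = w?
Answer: -269304/222198443 ≈ -0.0012120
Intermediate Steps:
s = 1 (s = -1/3*(-3) = 1)
D(T) = -5
1/(D(s)*(1/o + 165) + z(-687)) = 1/(-5*(1/392 + 165) + 49/(-687)) = 1/(-5*(1/392 + 165) + 49*(-1/687)) = 1/(-5*64681/392 - 49/687) = 1/(-323405/392 - 49/687) = 1/(-222198443/269304) = -269304/222198443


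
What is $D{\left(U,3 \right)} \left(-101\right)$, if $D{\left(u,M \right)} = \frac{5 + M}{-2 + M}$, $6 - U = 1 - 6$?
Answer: $-808$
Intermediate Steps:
$U = 11$ ($U = 6 - \left(1 - 6\right) = 6 - -5 = 6 + 5 = 11$)
$D{\left(u,M \right)} = \frac{5 + M}{-2 + M}$
$D{\left(U,3 \right)} \left(-101\right) = \frac{5 + 3}{-2 + 3} \left(-101\right) = 1^{-1} \cdot 8 \left(-101\right) = 1 \cdot 8 \left(-101\right) = 8 \left(-101\right) = -808$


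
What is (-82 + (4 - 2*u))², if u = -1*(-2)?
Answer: 6724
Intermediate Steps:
u = 2
(-82 + (4 - 2*u))² = (-82 + (4 - 2*2))² = (-82 + (4 - 4))² = (-82 + 0)² = (-82)² = 6724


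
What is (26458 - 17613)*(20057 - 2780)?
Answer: 152815065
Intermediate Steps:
(26458 - 17613)*(20057 - 2780) = 8845*17277 = 152815065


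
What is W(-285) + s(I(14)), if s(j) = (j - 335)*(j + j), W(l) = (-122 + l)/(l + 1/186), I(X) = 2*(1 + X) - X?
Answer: -49185470/4819 ≈ -10207.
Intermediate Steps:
I(X) = 2 + X (I(X) = (2 + 2*X) - X = 2 + X)
W(l) = (-122 + l)/(1/186 + l) (W(l) = (-122 + l)/(l + 1/186) = (-122 + l)/(1/186 + l))
s(j) = 2*j*(-335 + j) (s(j) = (-335 + j)*(2*j) = 2*j*(-335 + j))
W(-285) + s(I(14)) = 186*(-122 - 285)/(1 + 186*(-285)) + 2*(2 + 14)*(-335 + (2 + 14)) = 186*(-407)/(1 - 53010) + 2*16*(-335 + 16) = 186*(-407)/(-53009) + 2*16*(-319) = 186*(-1/53009)*(-407) - 10208 = 6882/4819 - 10208 = -49185470/4819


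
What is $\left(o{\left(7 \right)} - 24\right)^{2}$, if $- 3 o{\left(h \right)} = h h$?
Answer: $\frac{14641}{9} \approx 1626.8$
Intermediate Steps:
$o{\left(h \right)} = - \frac{h^{2}}{3}$ ($o{\left(h \right)} = - \frac{h h}{3} = - \frac{h^{2}}{3}$)
$\left(o{\left(7 \right)} - 24\right)^{2} = \left(- \frac{7^{2}}{3} - 24\right)^{2} = \left(\left(- \frac{1}{3}\right) 49 - 24\right)^{2} = \left(- \frac{49}{3} - 24\right)^{2} = \left(- \frac{121}{3}\right)^{2} = \frac{14641}{9}$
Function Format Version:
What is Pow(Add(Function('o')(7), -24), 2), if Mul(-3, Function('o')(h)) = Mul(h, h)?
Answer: Rational(14641, 9) ≈ 1626.8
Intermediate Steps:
Function('o')(h) = Mul(Rational(-1, 3), Pow(h, 2)) (Function('o')(h) = Mul(Rational(-1, 3), Mul(h, h)) = Mul(Rational(-1, 3), Pow(h, 2)))
Pow(Add(Function('o')(7), -24), 2) = Pow(Add(Mul(Rational(-1, 3), Pow(7, 2)), -24), 2) = Pow(Add(Mul(Rational(-1, 3), 49), -24), 2) = Pow(Add(Rational(-49, 3), -24), 2) = Pow(Rational(-121, 3), 2) = Rational(14641, 9)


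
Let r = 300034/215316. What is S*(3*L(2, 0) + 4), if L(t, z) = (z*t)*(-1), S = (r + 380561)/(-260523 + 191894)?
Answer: -81941172310/3694230441 ≈ -22.181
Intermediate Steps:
r = 150017/107658 (r = 300034*(1/215316) = 150017/107658 ≈ 1.3935)
S = -40970586155/7388460882 (S = (150017/107658 + 380561)/(-260523 + 191894) = (40970586155/107658)/(-68629) = (40970586155/107658)*(-1/68629) = -40970586155/7388460882 ≈ -5.5452)
L(t, z) = -t*z (L(t, z) = (t*z)*(-1) = -t*z)
S*(3*L(2, 0) + 4) = -40970586155*(3*(-1*2*0) + 4)/7388460882 = -40970586155*(3*0 + 4)/7388460882 = -40970586155*(0 + 4)/7388460882 = -40970586155/7388460882*4 = -81941172310/3694230441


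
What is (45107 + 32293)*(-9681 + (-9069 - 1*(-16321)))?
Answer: -188004600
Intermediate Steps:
(45107 + 32293)*(-9681 + (-9069 - 1*(-16321))) = 77400*(-9681 + (-9069 + 16321)) = 77400*(-9681 + 7252) = 77400*(-2429) = -188004600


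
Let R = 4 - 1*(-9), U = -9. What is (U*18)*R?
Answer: -2106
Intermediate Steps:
R = 13 (R = 4 + 9 = 13)
(U*18)*R = -9*18*13 = -162*13 = -2106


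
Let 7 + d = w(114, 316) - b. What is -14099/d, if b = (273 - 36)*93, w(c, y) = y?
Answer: 14099/21732 ≈ 0.64877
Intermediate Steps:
b = 22041 (b = 237*93 = 22041)
d = -21732 (d = -7 + (316 - 1*22041) = -7 + (316 - 22041) = -7 - 21725 = -21732)
-14099/d = -14099/(-21732) = -14099*(-1/21732) = 14099/21732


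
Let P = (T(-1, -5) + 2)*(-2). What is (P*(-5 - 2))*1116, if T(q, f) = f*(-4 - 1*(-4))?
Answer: 31248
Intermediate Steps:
T(q, f) = 0 (T(q, f) = f*(-4 + 4) = f*0 = 0)
P = -4 (P = (0 + 2)*(-2) = 2*(-2) = -4)
(P*(-5 - 2))*1116 = -4*(-5 - 2)*1116 = -4*(-7)*1116 = 28*1116 = 31248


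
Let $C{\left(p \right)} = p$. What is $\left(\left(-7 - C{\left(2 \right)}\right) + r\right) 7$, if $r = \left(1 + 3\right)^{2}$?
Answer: $49$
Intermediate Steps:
$r = 16$ ($r = 4^{2} = 16$)
$\left(\left(-7 - C{\left(2 \right)}\right) + r\right) 7 = \left(\left(-7 - 2\right) + 16\right) 7 = \left(-9 + 16\right) 7 = 7 \cdot 7 = 49$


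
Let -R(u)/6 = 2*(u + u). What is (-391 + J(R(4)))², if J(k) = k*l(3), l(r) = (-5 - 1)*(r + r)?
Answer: 9394225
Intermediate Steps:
l(r) = -12*r
R(u) = -24*u (R(u) = -12*(u + u) = -12*2*u = -24*u)
J(k) = -36*k (J(k) = k*(-12*3) = k*(-36) = -36*k)
(-391 + J(R(4)))² = (-391 - (-864)*4)² = (-391 - 36*(-96))² = (-391 + 3456)² = 3065² = 9394225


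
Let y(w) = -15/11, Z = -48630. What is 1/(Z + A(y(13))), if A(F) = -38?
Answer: -1/48668 ≈ -2.0547e-5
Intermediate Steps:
y(w) = -15/11 (y(w) = -15*1/11 = -15/11)
1/(Z + A(y(13))) = 1/(-48630 - 38) = 1/(-48668) = -1/48668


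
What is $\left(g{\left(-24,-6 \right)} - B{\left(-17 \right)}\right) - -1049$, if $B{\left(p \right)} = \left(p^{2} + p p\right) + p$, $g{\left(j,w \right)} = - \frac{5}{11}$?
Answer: $\frac{5363}{11} \approx 487.55$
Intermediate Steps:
$g{\left(j,w \right)} = - \frac{5}{11}$ ($g{\left(j,w \right)} = \left(-5\right) \frac{1}{11} = - \frac{5}{11}$)
$B{\left(p \right)} = p + 2 p^{2}$ ($B{\left(p \right)} = \left(p^{2} + p^{2}\right) + p = 2 p^{2} + p = p + 2 p^{2}$)
$\left(g{\left(-24,-6 \right)} - B{\left(-17 \right)}\right) - -1049 = \left(- \frac{5}{11} - - 17 \left(1 + 2 \left(-17\right)\right)\right) - -1049 = \left(- \frac{5}{11} - - 17 \left(1 - 34\right)\right) + 1049 = \left(- \frac{5}{11} - \left(-17\right) \left(-33\right)\right) + 1049 = \left(- \frac{5}{11} - 561\right) + 1049 = - \frac{6176}{11} + 1049 = \frac{5363}{11}$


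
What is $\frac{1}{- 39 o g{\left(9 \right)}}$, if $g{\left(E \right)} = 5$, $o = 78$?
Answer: $- \frac{1}{15210} \approx -6.5746 \cdot 10^{-5}$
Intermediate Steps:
$\frac{1}{- 39 o g{\left(9 \right)}} = \frac{1}{\left(-39\right) 78 \cdot 5} = \frac{1}{\left(-3042\right) 5} = \frac{1}{-15210} = - \frac{1}{15210}$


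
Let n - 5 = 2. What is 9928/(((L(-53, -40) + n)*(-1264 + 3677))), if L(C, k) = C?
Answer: -4964/55499 ≈ -0.089443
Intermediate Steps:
n = 7 (n = 5 + 2 = 7)
9928/(((L(-53, -40) + n)*(-1264 + 3677))) = 9928/(((-53 + 7)*(-1264 + 3677))) = 9928/((-46*2413)) = 9928/(-110998) = 9928*(-1/110998) = -4964/55499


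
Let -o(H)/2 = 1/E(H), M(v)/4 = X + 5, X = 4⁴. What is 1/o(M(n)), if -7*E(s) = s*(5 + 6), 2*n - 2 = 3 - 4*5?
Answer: 5742/7 ≈ 820.29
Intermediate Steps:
X = 256
n = -15/2 (n = 1 + (3 - 4*5)/2 = 1 + (3 - 20)/2 = 1 + (½)*(-17) = 1 - 17/2 = -15/2 ≈ -7.5000)
E(s) = -11*s/7 (E(s) = -s*(5 + 6)/7 = -s*11/7 = -11*s/7)
M(v) = 1044 (M(v) = 4*(256 + 5) = 4*261 = 1044)
o(H) = 14/(11*H) (o(H) = -2*(-7/(11*H)) = -(-14)/(11*H) = 14/(11*H))
1/o(M(n)) = 1/((14/11)/1044) = 1/((14/11)*(1/1044)) = 1/(7/5742) = 5742/7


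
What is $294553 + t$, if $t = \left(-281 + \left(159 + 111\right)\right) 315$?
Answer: $291088$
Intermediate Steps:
$t = -3465$ ($t = \left(-281 + 270\right) 315 = \left(-11\right) 315 = -3465$)
$294553 + t = 294553 - 3465 = 291088$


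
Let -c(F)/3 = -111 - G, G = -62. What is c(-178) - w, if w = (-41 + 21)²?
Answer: -253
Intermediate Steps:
c(F) = 147 (c(F) = -3*(-111 - 1*(-62)) = -3*(-111 + 62) = -3*(-49) = 147)
w = 400 (w = (-20)² = 400)
c(-178) - w = 147 - 1*400 = 147 - 400 = -253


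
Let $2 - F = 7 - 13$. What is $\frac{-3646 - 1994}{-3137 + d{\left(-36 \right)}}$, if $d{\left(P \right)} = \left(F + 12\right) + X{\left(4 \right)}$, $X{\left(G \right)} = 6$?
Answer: $\frac{1880}{1037} \approx 1.8129$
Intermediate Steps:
$F = 8$ ($F = 2 - \left(7 - 13\right) = 2 - -6 = 2 + 6 = 8$)
$d{\left(P \right)} = 26$ ($d{\left(P \right)} = \left(8 + 12\right) + 6 = 20 + 6 = 26$)
$\frac{-3646 - 1994}{-3137 + d{\left(-36 \right)}} = \frac{-3646 - 1994}{-3137 + 26} = - \frac{5640}{-3111} = \left(-5640\right) \left(- \frac{1}{3111}\right) = \frac{1880}{1037}$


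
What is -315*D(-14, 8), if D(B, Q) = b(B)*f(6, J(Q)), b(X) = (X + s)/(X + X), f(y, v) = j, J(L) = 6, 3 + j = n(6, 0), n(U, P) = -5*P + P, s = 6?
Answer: 270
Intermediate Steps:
n(U, P) = -4*P
j = -3 (j = -3 - 4*0 = -3 + 0 = -3)
f(y, v) = -3
b(X) = (6 + X)/(2*X) (b(X) = (X + 6)/(X + X) = (6 + X)/((2*X)) = (6 + X)*(1/(2*X)) = (6 + X)/(2*X))
D(B, Q) = -3*(6 + B)/(2*B) (D(B, Q) = ((6 + B)/(2*B))*(-3) = -3*(6 + B)/(2*B))
-315*D(-14, 8) = -315*(-3/2 - 9/(-14)) = -315*(-3/2 - 9*(-1/14)) = -315*(-3/2 + 9/14) = -315*(-6/7) = 270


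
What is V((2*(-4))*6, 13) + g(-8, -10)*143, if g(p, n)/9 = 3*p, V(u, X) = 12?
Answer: -30876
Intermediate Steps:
g(p, n) = 27*p (g(p, n) = 9*(3*p) = 27*p)
V((2*(-4))*6, 13) + g(-8, -10)*143 = 12 + (27*(-8))*143 = 12 - 216*143 = 12 - 30888 = -30876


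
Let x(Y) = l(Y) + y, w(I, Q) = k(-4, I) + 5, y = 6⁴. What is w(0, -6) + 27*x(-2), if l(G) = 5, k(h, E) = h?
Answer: 35128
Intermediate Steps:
y = 1296
w(I, Q) = 1 (w(I, Q) = -4 + 5 = 1)
x(Y) = 1301 (x(Y) = 5 + 1296 = 1301)
w(0, -6) + 27*x(-2) = 1 + 27*1301 = 1 + 35127 = 35128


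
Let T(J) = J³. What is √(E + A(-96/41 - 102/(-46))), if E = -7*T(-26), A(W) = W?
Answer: √109405972637/943 ≈ 350.76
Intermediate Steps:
E = 123032 (E = -7*(-26)³ = -7*(-17576) = 123032)
√(E + A(-96/41 - 102/(-46))) = √(123032 + (-96/41 - 102/(-46))) = √(123032 + (-96*1/41 - 102*(-1/46))) = √(123032 + (-96/41 + 51/23)) = √(123032 - 117/943) = √(116019059/943) = √109405972637/943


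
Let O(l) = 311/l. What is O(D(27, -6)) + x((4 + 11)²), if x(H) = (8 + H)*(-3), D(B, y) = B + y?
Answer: -14368/21 ≈ -684.19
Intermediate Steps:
x(H) = -24 - 3*H
O(D(27, -6)) + x((4 + 11)²) = 311/(27 - 6) + (-24 - 3*(4 + 11)²) = 311/21 + (-24 - 3*15²) = 311*(1/21) + (-24 - 3*225) = 311/21 + (-24 - 675) = 311/21 - 699 = -14368/21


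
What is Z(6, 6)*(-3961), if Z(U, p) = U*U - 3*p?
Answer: -71298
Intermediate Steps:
Z(U, p) = U² - 3*p
Z(6, 6)*(-3961) = (6² - 3*6)*(-3961) = (36 - 18)*(-3961) = 18*(-3961) = -71298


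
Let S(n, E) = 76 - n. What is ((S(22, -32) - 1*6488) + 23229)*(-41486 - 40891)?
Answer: -1383521715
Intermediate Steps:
((S(22, -32) - 1*6488) + 23229)*(-41486 - 40891) = (((76 - 1*22) - 1*6488) + 23229)*(-41486 - 40891) = (((76 - 22) - 6488) + 23229)*(-82377) = ((54 - 6488) + 23229)*(-82377) = (-6434 + 23229)*(-82377) = 16795*(-82377) = -1383521715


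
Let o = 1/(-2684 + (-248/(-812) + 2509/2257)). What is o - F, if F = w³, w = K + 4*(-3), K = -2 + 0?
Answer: 3372599734861/1229081703 ≈ 2744.0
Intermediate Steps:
K = -2
w = -14 (w = -2 + 4*(-3) = -2 - 12 = -14)
F = -2744 (F = (-14)³ = -2744)
o = -458171/1229081703 (o = 1/(-2684 + (-248*(-1/812) + 2509*(1/2257))) = 1/(-2684 + (62/203 + 2509/2257)) = 1/(-2684 + 649261/458171) = 1/(-1229081703/458171) = -458171/1229081703 ≈ -0.00037277)
o - F = -458171/1229081703 - 1*(-2744) = -458171/1229081703 + 2744 = 3372599734861/1229081703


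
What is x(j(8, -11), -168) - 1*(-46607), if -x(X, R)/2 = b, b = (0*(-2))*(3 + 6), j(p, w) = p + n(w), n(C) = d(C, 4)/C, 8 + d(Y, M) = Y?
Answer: 46607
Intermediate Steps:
d(Y, M) = -8 + Y
n(C) = (-8 + C)/C
j(p, w) = p + (-8 + w)/w
b = 0 (b = 0*9 = 0)
x(X, R) = 0 (x(X, R) = -2*0 = 0)
x(j(8, -11), -168) - 1*(-46607) = 0 - 1*(-46607) = 0 + 46607 = 46607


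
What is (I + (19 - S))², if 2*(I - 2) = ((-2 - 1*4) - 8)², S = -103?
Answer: 49284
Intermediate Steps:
I = 100 (I = 2 + ((-2 - 1*4) - 8)²/2 = 2 + ((-2 - 4) - 8)²/2 = 2 + (-6 - 8)²/2 = 2 + (½)*(-14)² = 2 + (½)*196 = 2 + 98 = 100)
(I + (19 - S))² = (100 + (19 - 1*(-103)))² = (100 + (19 + 103))² = (100 + 122)² = 222² = 49284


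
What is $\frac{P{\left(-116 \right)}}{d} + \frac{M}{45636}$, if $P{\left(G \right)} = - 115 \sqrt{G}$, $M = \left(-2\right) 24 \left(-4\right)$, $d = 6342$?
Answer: $\frac{16}{3803} - \frac{115 i \sqrt{29}}{3171} \approx 0.0042072 - 0.1953 i$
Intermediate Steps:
$M = 192$ ($M = \left(-48\right) \left(-4\right) = 192$)
$\frac{P{\left(-116 \right)}}{d} + \frac{M}{45636} = \frac{\left(-115\right) \sqrt{-116}}{6342} + \frac{192}{45636} = - 115 \cdot 2 i \sqrt{29} \cdot \frac{1}{6342} + 192 \cdot \frac{1}{45636} = - 230 i \sqrt{29} \cdot \frac{1}{6342} + \frac{16}{3803} = - \frac{115 i \sqrt{29}}{3171} + \frac{16}{3803} = \frac{16}{3803} - \frac{115 i \sqrt{29}}{3171}$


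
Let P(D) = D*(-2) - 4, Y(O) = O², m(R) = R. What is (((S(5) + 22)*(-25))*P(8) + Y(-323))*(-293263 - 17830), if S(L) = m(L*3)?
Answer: -38211242097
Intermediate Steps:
S(L) = 3*L (S(L) = L*3 = 3*L)
P(D) = -4 - 2*D (P(D) = -2*D - 4 = -4 - 2*D)
(((S(5) + 22)*(-25))*P(8) + Y(-323))*(-293263 - 17830) = (((3*5 + 22)*(-25))*(-4 - 2*8) + (-323)²)*(-293263 - 17830) = (((15 + 22)*(-25))*(-4 - 16) + 104329)*(-311093) = ((37*(-25))*(-20) + 104329)*(-311093) = (-925*(-20) + 104329)*(-311093) = (18500 + 104329)*(-311093) = 122829*(-311093) = -38211242097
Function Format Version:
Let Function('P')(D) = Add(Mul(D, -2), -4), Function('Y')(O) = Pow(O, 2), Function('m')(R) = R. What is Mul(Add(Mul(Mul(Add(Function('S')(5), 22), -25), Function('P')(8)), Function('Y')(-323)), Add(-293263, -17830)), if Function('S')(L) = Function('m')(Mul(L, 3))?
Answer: -38211242097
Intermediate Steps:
Function('S')(L) = Mul(3, L) (Function('S')(L) = Mul(L, 3) = Mul(3, L))
Function('P')(D) = Add(-4, Mul(-2, D)) (Function('P')(D) = Add(Mul(-2, D), -4) = Add(-4, Mul(-2, D)))
Mul(Add(Mul(Mul(Add(Function('S')(5), 22), -25), Function('P')(8)), Function('Y')(-323)), Add(-293263, -17830)) = Mul(Add(Mul(Mul(Add(Mul(3, 5), 22), -25), Add(-4, Mul(-2, 8))), Pow(-323, 2)), Add(-293263, -17830)) = Mul(Add(Mul(Mul(Add(15, 22), -25), Add(-4, -16)), 104329), -311093) = Mul(Add(Mul(Mul(37, -25), -20), 104329), -311093) = Mul(Add(Mul(-925, -20), 104329), -311093) = Mul(Add(18500, 104329), -311093) = Mul(122829, -311093) = -38211242097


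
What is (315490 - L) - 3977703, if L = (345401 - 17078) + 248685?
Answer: -4239221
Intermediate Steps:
L = 577008 (L = 328323 + 248685 = 577008)
(315490 - L) - 3977703 = (315490 - 1*577008) - 3977703 = (315490 - 577008) - 3977703 = -261518 - 3977703 = -4239221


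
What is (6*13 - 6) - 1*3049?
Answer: -2977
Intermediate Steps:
(6*13 - 6) - 1*3049 = (78 - 6) - 3049 = 72 - 3049 = -2977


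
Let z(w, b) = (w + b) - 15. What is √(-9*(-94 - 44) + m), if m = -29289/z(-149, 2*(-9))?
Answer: √274974/14 ≈ 37.456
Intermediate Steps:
z(w, b) = -15 + b + w (z(w, b) = (b + w) - 15 = -15 + b + w)
m = 2253/14 (m = -29289/(-15 + 2*(-9) - 149) = -29289/(-15 - 18 - 149) = -29289/(-182) = -29289*(-1/182) = 2253/14 ≈ 160.93)
√(-9*(-94 - 44) + m) = √(-9*(-94 - 44) + 2253/14) = √(-9*(-138) + 2253/14) = √(1242 + 2253/14) = √(19641/14) = √274974/14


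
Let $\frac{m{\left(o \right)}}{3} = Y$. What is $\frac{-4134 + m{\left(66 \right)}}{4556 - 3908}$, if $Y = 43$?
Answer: $- \frac{445}{72} \approx -6.1806$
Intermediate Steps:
$m{\left(o \right)} = 129$ ($m{\left(o \right)} = 3 \cdot 43 = 129$)
$\frac{-4134 + m{\left(66 \right)}}{4556 - 3908} = \frac{-4134 + 129}{4556 - 3908} = - \frac{4005}{648} = \left(-4005\right) \frac{1}{648} = - \frac{445}{72}$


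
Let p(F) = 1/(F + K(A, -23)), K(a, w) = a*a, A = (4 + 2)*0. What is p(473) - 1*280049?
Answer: -132463176/473 ≈ -2.8005e+5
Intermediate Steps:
A = 0 (A = 6*0 = 0)
K(a, w) = a**2
p(F) = 1/F (p(F) = 1/(F + 0**2) = 1/(F + 0) = 1/F)
p(473) - 1*280049 = 1/473 - 1*280049 = 1/473 - 280049 = -132463176/473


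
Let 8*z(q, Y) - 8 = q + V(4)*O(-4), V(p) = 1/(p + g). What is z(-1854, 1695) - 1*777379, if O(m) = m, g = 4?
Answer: -12441757/16 ≈ -7.7761e+5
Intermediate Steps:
V(p) = 1/(4 + p) (V(p) = 1/(p + 4) = 1/(4 + p))
z(q, Y) = 15/16 + q/8 (z(q, Y) = 1 + (q - 4/(4 + 4))/8 = 1 + (q - 4/8)/8 = 1 + (q + (⅛)*(-4))/8 = 1 + (q - ½)/8 = 1 + (-½ + q)/8 = 1 + (-1/16 + q/8) = 15/16 + q/8)
z(-1854, 1695) - 1*777379 = (15/16 + (⅛)*(-1854)) - 1*777379 = (15/16 - 927/4) - 777379 = -3693/16 - 777379 = -12441757/16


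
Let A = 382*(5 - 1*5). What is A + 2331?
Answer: 2331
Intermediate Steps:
A = 0 (A = 382*(5 - 5) = 382*0 = 0)
A + 2331 = 0 + 2331 = 2331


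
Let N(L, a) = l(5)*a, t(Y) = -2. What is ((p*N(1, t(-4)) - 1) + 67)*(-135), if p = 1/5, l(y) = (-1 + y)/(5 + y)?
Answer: -44442/5 ≈ -8888.4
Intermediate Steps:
l(y) = (-1 + y)/(5 + y)
p = ⅕ ≈ 0.20000
N(L, a) = 2*a/5 (N(L, a) = ((-1 + 5)/(5 + 5))*a = (4/10)*a = ((⅒)*4)*a = 2*a/5)
((p*N(1, t(-4)) - 1) + 67)*(-135) = ((((⅖)*(-2))/5 - 1) + 67)*(-135) = (((⅕)*(-⅘) - 1) + 67)*(-135) = ((-4/25 - 1) + 67)*(-135) = (-29/25 + 67)*(-135) = (1646/25)*(-135) = -44442/5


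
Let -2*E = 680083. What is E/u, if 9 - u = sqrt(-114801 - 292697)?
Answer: -6120747/815158 - 680083*I*sqrt(407498)/815158 ≈ -7.5087 - 532.58*I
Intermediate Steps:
E = -680083/2 (E = -1/2*680083 = -680083/2 ≈ -3.4004e+5)
u = 9 - I*sqrt(407498) (u = 9 - sqrt(-114801 - 292697) = 9 - sqrt(-407498) = 9 - I*sqrt(407498) ≈ 9.0 - 638.36*I)
E/u = -680083/(2*(9 - I*sqrt(407498)))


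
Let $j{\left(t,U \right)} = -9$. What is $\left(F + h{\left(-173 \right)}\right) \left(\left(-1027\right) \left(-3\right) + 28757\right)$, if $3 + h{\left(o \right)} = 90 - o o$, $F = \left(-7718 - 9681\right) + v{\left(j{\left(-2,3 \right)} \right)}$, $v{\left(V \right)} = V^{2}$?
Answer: $-1501480080$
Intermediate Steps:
$F = -17318$ ($F = \left(-7718 - 9681\right) + \left(-9\right)^{2} = -17399 + 81 = -17318$)
$h{\left(o \right)} = 87 - o^{2}$ ($h{\left(o \right)} = -3 - \left(-90 + o o\right) = -3 - \left(-90 + o^{2}\right) = 87 - o^{2}$)
$\left(F + h{\left(-173 \right)}\right) \left(\left(-1027\right) \left(-3\right) + 28757\right) = \left(-17318 + \left(87 - \left(-173\right)^{2}\right)\right) \left(\left(-1027\right) \left(-3\right) + 28757\right) = \left(-17318 + \left(87 - 29929\right)\right) \left(3081 + 28757\right) = \left(-17318 + \left(87 - 29929\right)\right) 31838 = \left(-17318 - 29842\right) 31838 = \left(-47160\right) 31838 = -1501480080$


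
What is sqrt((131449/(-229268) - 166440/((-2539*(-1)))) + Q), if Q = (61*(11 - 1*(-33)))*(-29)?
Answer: 3*I*sqrt(733261866336420252221)/291055726 ≈ 279.11*I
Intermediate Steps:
Q = -77836 (Q = (61*(11 + 33))*(-29) = (61*44)*(-29) = 2684*(-29) = -77836)
sqrt((131449/(-229268) - 166440/((-2539*(-1)))) + Q) = sqrt((131449/(-229268) - 166440/((-2539*(-1)))) - 77836) = sqrt((131449*(-1/229268) - 166440/2539) - 77836) = sqrt((-131449/229268 - 166440*1/2539) - 77836) = sqrt((-131449/229268 - 166440/2539) - 77836) = sqrt(-38493114931/582111452 - 77836) = sqrt(-45347720092803/582111452) = 3*I*sqrt(733261866336420252221)/291055726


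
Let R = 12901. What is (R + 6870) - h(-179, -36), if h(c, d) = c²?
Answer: -12270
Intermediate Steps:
(R + 6870) - h(-179, -36) = (12901 + 6870) - 1*(-179)² = 19771 - 1*32041 = 19771 - 32041 = -12270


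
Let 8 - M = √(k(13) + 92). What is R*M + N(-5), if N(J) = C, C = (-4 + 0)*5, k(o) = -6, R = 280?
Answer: 2220 - 280*√86 ≈ -376.61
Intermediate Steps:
M = 8 - √86 (M = 8 - √(-6 + 92) = 8 - √86 ≈ -1.2736)
C = -20 (C = -4*5 = -20)
N(J) = -20
R*M + N(-5) = 280*(8 - √86) - 20 = (2240 - 280*√86) - 20 = 2220 - 280*√86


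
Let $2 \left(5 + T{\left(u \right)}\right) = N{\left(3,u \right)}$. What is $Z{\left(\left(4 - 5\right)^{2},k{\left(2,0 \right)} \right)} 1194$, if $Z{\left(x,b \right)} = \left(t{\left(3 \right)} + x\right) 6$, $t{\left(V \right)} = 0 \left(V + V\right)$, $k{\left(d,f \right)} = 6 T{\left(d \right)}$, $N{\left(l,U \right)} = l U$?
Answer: $7164$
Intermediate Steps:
$N{\left(l,U \right)} = U l$
$T{\left(u \right)} = -5 + \frac{3 u}{2}$ ($T{\left(u \right)} = -5 + \frac{u 3}{2} = -5 + \frac{3 u}{2}$)
$k{\left(d,f \right)} = -30 + 9 d$ ($k{\left(d,f \right)} = 6 \left(-5 + \frac{3 d}{2}\right) = -30 + 9 d$)
$t{\left(V \right)} = 0$ ($t{\left(V \right)} = 0 \cdot 2 V = 0$)
$Z{\left(x,b \right)} = 6 x$ ($Z{\left(x,b \right)} = \left(0 + x\right) 6 = x 6 = 6 x$)
$Z{\left(\left(4 - 5\right)^{2},k{\left(2,0 \right)} \right)} 1194 = 6 \left(4 - 5\right)^{2} \cdot 1194 = 6 \left(-1\right)^{2} \cdot 1194 = 6 \cdot 1 \cdot 1194 = 6 \cdot 1194 = 7164$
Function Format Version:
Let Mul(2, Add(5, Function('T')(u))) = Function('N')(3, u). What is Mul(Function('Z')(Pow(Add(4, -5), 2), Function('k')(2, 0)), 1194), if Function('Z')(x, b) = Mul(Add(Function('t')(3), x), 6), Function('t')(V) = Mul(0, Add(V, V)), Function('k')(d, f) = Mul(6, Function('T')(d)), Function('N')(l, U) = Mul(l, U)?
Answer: 7164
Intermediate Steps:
Function('N')(l, U) = Mul(U, l)
Function('T')(u) = Add(-5, Mul(Rational(3, 2), u)) (Function('T')(u) = Add(-5, Mul(Rational(1, 2), Mul(u, 3))) = Add(-5, Mul(Rational(1, 2), Mul(3, u))) = Add(-5, Mul(Rational(3, 2), u)))
Function('k')(d, f) = Add(-30, Mul(9, d)) (Function('k')(d, f) = Mul(6, Add(-5, Mul(Rational(3, 2), d))) = Add(-30, Mul(9, d)))
Function('t')(V) = 0 (Function('t')(V) = Mul(0, Mul(2, V)) = 0)
Function('Z')(x, b) = Mul(6, x) (Function('Z')(x, b) = Mul(Add(0, x), 6) = Mul(x, 6) = Mul(6, x))
Mul(Function('Z')(Pow(Add(4, -5), 2), Function('k')(2, 0)), 1194) = Mul(Mul(6, Pow(Add(4, -5), 2)), 1194) = Mul(Mul(6, Pow(-1, 2)), 1194) = Mul(Mul(6, 1), 1194) = Mul(6, 1194) = 7164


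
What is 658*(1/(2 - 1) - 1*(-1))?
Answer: 1316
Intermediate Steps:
658*(1/(2 - 1) - 1*(-1)) = 658*(1/1 + 1) = 658*(1 + 1) = 658*2 = 1316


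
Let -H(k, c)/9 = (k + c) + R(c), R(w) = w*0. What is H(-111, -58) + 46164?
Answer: 47685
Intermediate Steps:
R(w) = 0
H(k, c) = -9*c - 9*k (H(k, c) = -9*((k + c) + 0) = -9*((c + k) + 0) = -9*(c + k) = -9*c - 9*k)
H(-111, -58) + 46164 = (-9*(-58) - 9*(-111)) + 46164 = (522 + 999) + 46164 = 1521 + 46164 = 47685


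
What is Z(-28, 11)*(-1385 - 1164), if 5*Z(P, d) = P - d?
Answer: 99411/5 ≈ 19882.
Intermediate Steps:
Z(P, d) = -d/5 + P/5 (Z(P, d) = (P - d)/5 = -d/5 + P/5)
Z(-28, 11)*(-1385 - 1164) = (-1/5*11 + (1/5)*(-28))*(-1385 - 1164) = (-11/5 - 28/5)*(-2549) = -39/5*(-2549) = 99411/5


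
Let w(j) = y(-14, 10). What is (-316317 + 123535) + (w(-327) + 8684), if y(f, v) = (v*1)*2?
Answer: -184078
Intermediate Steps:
y(f, v) = 2*v (y(f, v) = v*2 = 2*v)
w(j) = 20 (w(j) = 2*10 = 20)
(-316317 + 123535) + (w(-327) + 8684) = (-316317 + 123535) + (20 + 8684) = -192782 + 8704 = -184078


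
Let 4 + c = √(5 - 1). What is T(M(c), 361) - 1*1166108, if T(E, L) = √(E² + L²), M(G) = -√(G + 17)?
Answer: -1166108 + 4*√8146 ≈ -1.1657e+6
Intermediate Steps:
c = -2 (c = -4 + √(5 - 1) = -4 + √4 = -4 + 2 = -2)
M(G) = -√(17 + G)
T(M(c), 361) - 1*1166108 = √((-√(17 - 2))² + 361²) - 1*1166108 = √((-√15)² + 130321) - 1166108 = √(15 + 130321) - 1166108 = √130336 - 1166108 = 4*√8146 - 1166108 = -1166108 + 4*√8146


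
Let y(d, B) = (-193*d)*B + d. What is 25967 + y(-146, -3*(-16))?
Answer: 1378365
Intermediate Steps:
y(d, B) = d - 193*B*d (y(d, B) = -193*B*d + d = d - 193*B*d)
25967 + y(-146, -3*(-16)) = 25967 - 146*(1 - (-579)*(-16)) = 25967 - 146*(1 - 193*48) = 25967 - 146*(1 - 9264) = 25967 - 146*(-9263) = 25967 + 1352398 = 1378365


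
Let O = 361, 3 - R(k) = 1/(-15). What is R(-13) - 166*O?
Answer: -898844/15 ≈ -59923.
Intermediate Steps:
R(k) = 46/15 (R(k) = 3 - 1/(-15) = 3 - 1*(-1/15) = 3 + 1/15 = 46/15)
R(-13) - 166*O = 46/15 - 166*361 = 46/15 - 59926 = -898844/15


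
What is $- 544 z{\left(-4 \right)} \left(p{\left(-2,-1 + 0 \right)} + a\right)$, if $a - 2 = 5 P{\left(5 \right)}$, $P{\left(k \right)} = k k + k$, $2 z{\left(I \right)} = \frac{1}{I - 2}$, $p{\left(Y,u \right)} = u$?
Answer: $\frac{20536}{3} \approx 6845.3$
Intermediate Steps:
$z{\left(I \right)} = \frac{1}{2 \left(-2 + I\right)}$ ($z{\left(I \right)} = \frac{1}{2 \left(I - 2\right)} = \frac{1}{2 \left(-2 + I\right)}$)
$P{\left(k \right)} = k + k^{2}$ ($P{\left(k \right)} = k^{2} + k = k + k^{2}$)
$a = 152$ ($a = 2 + 5 \cdot 5 \left(1 + 5\right) = 2 + 5 \cdot 5 \cdot 6 = 2 + 5 \cdot 30 = 2 + 150 = 152$)
$- 544 z{\left(-4 \right)} \left(p{\left(-2,-1 + 0 \right)} + a\right) = - 544 \frac{1}{2 \left(-2 - 4\right)} \left(\left(-1 + 0\right) + 152\right) = - 544 \frac{1}{2 \left(-6\right)} \left(-1 + 152\right) = - 544 \cdot \frac{1}{2} \left(- \frac{1}{6}\right) 151 = - 544 \left(\left(- \frac{1}{12}\right) 151\right) = \left(-544\right) \left(- \frac{151}{12}\right) = \frac{20536}{3}$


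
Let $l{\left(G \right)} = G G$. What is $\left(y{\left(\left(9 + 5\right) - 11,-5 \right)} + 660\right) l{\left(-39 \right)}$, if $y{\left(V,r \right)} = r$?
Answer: $996255$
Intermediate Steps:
$l{\left(G \right)} = G^{2}$
$\left(y{\left(\left(9 + 5\right) - 11,-5 \right)} + 660\right) l{\left(-39 \right)} = \left(-5 + 660\right) \left(-39\right)^{2} = 655 \cdot 1521 = 996255$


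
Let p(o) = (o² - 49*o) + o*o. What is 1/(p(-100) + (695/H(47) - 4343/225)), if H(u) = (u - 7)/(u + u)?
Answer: 900/23862553 ≈ 3.7716e-5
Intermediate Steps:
H(u) = (-7 + u)/(2*u) (H(u) = (-7 + u)/((2*u)) = (-7 + u)*(1/(2*u)) = (-7 + u)/(2*u))
p(o) = -49*o + 2*o² (p(o) = (o² - 49*o) + o² = -49*o + 2*o²)
1/(p(-100) + (695/H(47) - 4343/225)) = 1/(-100*(-49 + 2*(-100)) + (695/(((½)*(-7 + 47)/47)) - 4343/225)) = 1/(-100*(-49 - 200) + (695/(((½)*(1/47)*40)) - 4343*1/225)) = 1/(-100*(-249) + (695/(20/47) - 4343/225)) = 1/(24900 + (695*(47/20) - 4343/225)) = 1/(24900 + (6533/4 - 4343/225)) = 1/(24900 + 1452553/900) = 1/(23862553/900) = 900/23862553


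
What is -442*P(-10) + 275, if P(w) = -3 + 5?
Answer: -609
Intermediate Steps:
P(w) = 2
-442*P(-10) + 275 = -442*2 + 275 = -884 + 275 = -609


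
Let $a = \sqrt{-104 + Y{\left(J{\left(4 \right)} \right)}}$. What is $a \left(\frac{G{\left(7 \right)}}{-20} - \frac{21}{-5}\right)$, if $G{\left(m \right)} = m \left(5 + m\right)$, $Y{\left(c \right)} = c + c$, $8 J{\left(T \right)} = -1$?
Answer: $0$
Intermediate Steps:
$J{\left(T \right)} = - \frac{1}{8}$ ($J{\left(T \right)} = \frac{1}{8} \left(-1\right) = - \frac{1}{8}$)
$Y{\left(c \right)} = 2 c$
$a = \frac{i \sqrt{417}}{2}$ ($a = \sqrt{-104 + 2 \left(- \frac{1}{8}\right)} = \sqrt{-104 - \frac{1}{4}} = \sqrt{- \frac{417}{4}} = \frac{i \sqrt{417}}{2} \approx 10.21 i$)
$a \left(\frac{G{\left(7 \right)}}{-20} - \frac{21}{-5}\right) = \frac{i \sqrt{417}}{2} \left(\frac{7 \left(5 + 7\right)}{-20} - \frac{21}{-5}\right) = \frac{i \sqrt{417}}{2} \left(7 \cdot 12 \left(- \frac{1}{20}\right) - - \frac{21}{5}\right) = \frac{i \sqrt{417}}{2} \left(84 \left(- \frac{1}{20}\right) + \frac{21}{5}\right) = \frac{i \sqrt{417}}{2} \left(- \frac{21}{5} + \frac{21}{5}\right) = \frac{i \sqrt{417}}{2} \cdot 0 = 0$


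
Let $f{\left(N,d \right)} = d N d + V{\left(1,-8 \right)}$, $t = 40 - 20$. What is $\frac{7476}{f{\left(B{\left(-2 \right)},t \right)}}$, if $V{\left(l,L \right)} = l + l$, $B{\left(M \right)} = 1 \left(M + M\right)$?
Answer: $- \frac{3738}{799} \approx -4.6783$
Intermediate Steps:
$B{\left(M \right)} = 2 M$ ($B{\left(M \right)} = 1 \cdot 2 M = 2 M$)
$t = 20$ ($t = 40 - 20 = 20$)
$V{\left(l,L \right)} = 2 l$
$f{\left(N,d \right)} = 2 + N d^{2}$ ($f{\left(N,d \right)} = d N d + 2 \cdot 1 = N d d + 2 = N d^{2} + 2 = 2 + N d^{2}$)
$\frac{7476}{f{\left(B{\left(-2 \right)},t \right)}} = \frac{7476}{2 + 2 \left(-2\right) 20^{2}} = \frac{7476}{2 - 1600} = \frac{7476}{-1598} = 7476 \left(- \frac{1}{1598}\right) = - \frac{3738}{799}$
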